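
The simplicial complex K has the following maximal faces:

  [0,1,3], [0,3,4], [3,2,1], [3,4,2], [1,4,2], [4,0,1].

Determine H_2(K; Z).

Fix the vertex order 0 < 1 < 2 < 3 < 4 and write every simplex with vertices in increasing order. Then dim K = 2 and the simplices of K are:

  0-simplices (5): [0], [1], [2], [3], [4]
  1-simplices (9): [0,1], [0,3], [0,4], [1,2], [1,3], [1,4], [2,3], [2,4], [3,4]
  2-simplices (6): [0,1,3], [0,1,4], [0,3,4], [1,2,3], [1,2,4], [2,3,4]

so the chain groups are C_0 ≅ Z^5, C_1 ≅ Z^9, C_2 ≅ Z^6.

The boundary map ∂_1: C_1 → C_0 sends each edge [p,q] (with p < q) to q − p.
This gives a 5×9 integer matrix of rank 4; reducing to Smith normal form yields diagonal entries (1,1,1,1).

Boundary ∂_2: C_2 → C_1 acts by ∂[p,q,r] = [q,r] − [p,r] + [p,q]. For instance
  ∂[0,1,3] = [1,3] − [0,3] + [0,1],
  ∂[1,2,4] = [2,4] − [1,4] + [1,2].
The resulting 9×6 matrix has rank 5, and its Smith normal form has invariant factors (1,1,1,1,1).

Computing H_k = (kernel of ∂_k) / (image of ∂_{k+1}):

  H_2: rank ker ∂_2 − rank ∂_3 = (6 − 5) − 0 = 1, and there is no ∂_3, so H_2 = Z.

(K is a triangulation of the 2-sphere S^2.)

H_2 ≅ Z.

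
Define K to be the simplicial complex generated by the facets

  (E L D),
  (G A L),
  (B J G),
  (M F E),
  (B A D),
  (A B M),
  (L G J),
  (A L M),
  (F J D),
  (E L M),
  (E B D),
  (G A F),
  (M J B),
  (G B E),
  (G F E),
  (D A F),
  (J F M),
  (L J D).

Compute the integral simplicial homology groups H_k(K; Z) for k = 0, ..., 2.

H_0 = Z,  H_1 = Z^2,  H_2 = Z.

Take the total order A < B < D < E < F < G < J < L < M on the vertex set. Then K (dimension 2) consists of the simplices:

  0-simplices (9): A, B, D, E, F, G, J, L, M
  1-simplices (27): AB, AD, AF, AG, AL, AM, BD, BE, BG, BJ, BM, DE, DF, DJ, DL, EF, EG, EL, EM, FG, FJ, FM, GJ, GL, JL, JM, LM
  2-simplices (18): ABD, ABM, ADF, AFG, AGL, ALM, BDE, BEG, BGJ, BJM, DEL, DFJ, DJL, EFG, EFM, ELM, FJM, GJL

Hence C_0 ≅ Z^9, C_1 ≅ Z^27, C_2 ≅ Z^18.

∂_1: C_1 → C_0 sends each edge [p,q] (with p < q) to q − p.
This gives a 9×27 integer matrix of rank 8; reducing to Smith normal form yields diagonal entries (1,1,1,1,1,1,1,1).

Boundary ∂_2: C_2 → C_1 acts by ∂[p,q,r] = [q,r] − [p,r] + [p,q]. For instance
  ∂BEG = EG − BG + BE,
  ∂AGL = GL − AL + AG.
The 27×18 boundary matrix has rank 17 and Smith normal form diag(1,1,1,1,1,1,1,1,1,1,1,1,1,1,1,1,1).

Computing H_k = (kernel of ∂_k) / (image of ∂_{k+1}):

  H_0: rank C_0 − rank ∂_1 = 9 − 8 = 1, and the invariant factors of ∂_1 are all 1, so H_0 ≅ Z.
  H_1: rank ker ∂_1 − rank ∂_2 = (27 − 8) − 17 = 2, and the invariant factors of ∂_2 are all 1, so H_1 ≅ Z^2.
  H_2: rank ker ∂_2 − rank ∂_3 = (18 − 17) − 0 = 1, and there is no ∂_3, so H_2 ≅ Z.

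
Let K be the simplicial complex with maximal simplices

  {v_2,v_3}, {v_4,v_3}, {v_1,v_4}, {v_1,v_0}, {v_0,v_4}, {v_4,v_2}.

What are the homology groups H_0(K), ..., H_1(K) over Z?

H_0 ≅ Z,  H_1 ≅ Z^2.

Fix the vertex order v_0 < v_1 < v_2 < v_3 < v_4 and write every simplex with vertices in increasing order. Then dim K = 1 and the simplices of K are:

  0-simplices (5): [v_0], [v_1], [v_2], [v_3], [v_4]
  1-simplices (6): [v_0,v_1], [v_0,v_4], [v_1,v_4], [v_2,v_3], [v_2,v_4], [v_3,v_4]

so the chain groups are C_0 ≅ Z^5, C_1 ≅ Z^6.

The boundary map ∂_1: C_1 → C_0 is given by ∂[p,q] = [q] − [p]. For instance
  ∂[v_0,v_1] = [v_1] − [v_0].
The resulting 5×6 matrix has rank 4, and its Smith normal form has invariant factors (1,1,1,1).

From H_k ≅ ker(∂_k) / im(∂_{k+1}) we obtain:

  H_0: rank C_0 − rank ∂_1 = 5 − 4 = 1, and the invariant factors of ∂_1 are all 1, so H_0 ≅ Z.
  H_1: rank ker ∂_1 − rank ∂_2 = (6 − 4) − 0 = 2, and there is no ∂_2, so H_1 ≅ Z^2.

(K is a triangulation of a wedge of 2 circles.)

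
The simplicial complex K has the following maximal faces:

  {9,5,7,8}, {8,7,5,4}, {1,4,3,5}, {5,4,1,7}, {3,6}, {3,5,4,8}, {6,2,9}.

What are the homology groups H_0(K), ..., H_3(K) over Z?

K has 9 vertices, 20 edges, 16 triangles, 5 3-simplices.
rank ∂_0 = 0, rank ∂_1 = 8 ⇒ b_0 = 9 − 0 − 8 = 1; all invariant factors of ∂_1 are 1 so no torsion. So H_0 = Z.
rank ∂_1 = 8, rank ∂_2 = 11 ⇒ b_1 = 20 − 8 − 11 = 1; all invariant factors of ∂_2 are 1 so no torsion. So H_1 = Z.
rank ∂_2 = 11, rank ∂_3 = 5 ⇒ b_2 = 16 − 11 − 5 = 0; all invariant factors of ∂_3 are 1 so no torsion. So H_2 = 0.
rank ∂_3 = 5, rank ∂_4 = 0 ⇒ b_3 = 5 − 5 − 0 = 0. So H_3 = 0.

H_0 ≅ Z,  H_1 ≅ Z,  H_2 = 0,  H_3 = 0.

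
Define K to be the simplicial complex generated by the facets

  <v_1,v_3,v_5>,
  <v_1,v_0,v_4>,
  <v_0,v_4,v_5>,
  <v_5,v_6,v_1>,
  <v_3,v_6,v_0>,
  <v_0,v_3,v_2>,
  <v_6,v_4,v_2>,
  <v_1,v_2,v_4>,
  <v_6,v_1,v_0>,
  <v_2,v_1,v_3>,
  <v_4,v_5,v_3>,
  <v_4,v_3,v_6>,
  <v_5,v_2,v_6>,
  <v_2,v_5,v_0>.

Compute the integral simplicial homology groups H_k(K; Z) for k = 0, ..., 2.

H_0 = Z,  H_1 = Z^2,  H_2 = Z.

We work with the vertex ordering v_0 < v_1 < v_2 < v_3 < v_4 < v_5 < v_6. The simplices of K, each written with vertices in increasing order, are:

  0-simplices (7): [v_0], [v_1], [v_2], [v_3], [v_4], [v_5], [v_6]
  1-simplices (21): (21 of them)
  2-simplices (14): (14 of them)

so the chain groups are C_0 ≅ Z^7, C_1 ≅ Z^21, C_2 ≅ Z^14.

Boundary ∂_1: C_1 → C_0 is given by ∂[p,q] = [q] − [p]. For instance
  ∂[v_2,v_4] = [v_4] − [v_2].
This gives a 7×21 integer matrix of rank 6; reducing to Smith normal form yields diagonal entries (1,1,1,1,1,1).

Boundary ∂_2: C_2 → C_1 maps a triangle to the signed sum of its edges. For instance
  ∂[v_1,v_5,v_6] = [v_5,v_6] − [v_1,v_6] + [v_1,v_5],
  ∂[v_3,v_4,v_6] = [v_4,v_6] − [v_3,v_6] + [v_3,v_4].
As a 21×14 matrix over Z this has rank 13, with invariant factors (1,1,1,1,1,1,1,1,1,1,1,1,1).

Reading off H_k = ker ∂_k / im ∂_{k+1}:

  H_0: rank C_0 − rank ∂_1 = 7 − 6 = 1, and the invariant factors of ∂_1 are all 1, so H_0 ≅ Z.
  H_1: rank ker ∂_1 − rank ∂_2 = (21 − 6) − 13 = 2, and the invariant factors of ∂_2 are all 1, so H_1 ≅ Z^2.
  H_2: rank ker ∂_2 − rank ∂_3 = (14 − 13) − 0 = 1, and there is no ∂_3, so H_2 ≅ Z.

As a check, the Euler characteristic is 7 − 21 + 14 = 0, which agrees with 1 − 2 + 1 = 0.
(K is a triangulation of the torus T^2.)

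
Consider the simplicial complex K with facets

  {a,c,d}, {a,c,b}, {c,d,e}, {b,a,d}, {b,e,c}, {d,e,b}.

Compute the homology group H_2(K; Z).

H_2 = Z.

Fix the vertex order a < b < c < d < e and write every simplex with vertices in increasing order. Then dim K = 2 and the simplices of K are:

  0-simplices (5): a, b, c, d, e
  1-simplices (9): ab, ac, ad, bc, bd, be, cd, ce, de
  2-simplices (6): abc, abd, acd, bce, bde, cde

so the chain groups are C_0 ≅ Z^5, C_1 ≅ Z^9, C_2 ≅ Z^6.

∂_1: C_1 → C_0 is given by ∂[p,q] = [q] − [p]. For instance
  ∂bd = d − b.
The 5×9 boundary matrix has rank 4 and Smith normal form diag(1,1,1,1).

Boundary ∂_2: C_2 → C_1 acts by ∂[p,q,r] = [q,r] − [p,r] + [p,q]. For instance
  ∂cde = de − ce + cd,
  ∂bce = ce − be + bc.
This gives a 9×6 integer matrix of rank 5; reducing to Smith normal form yields diagonal entries (1,1,1,1,1).

Now H_k = ker ∂_k / im ∂_{k+1}, so:

  H_2: rank ker ∂_2 − rank ∂_3 = (6 − 5) − 0 = 1, and there is no ∂_3, so H_2 = Z.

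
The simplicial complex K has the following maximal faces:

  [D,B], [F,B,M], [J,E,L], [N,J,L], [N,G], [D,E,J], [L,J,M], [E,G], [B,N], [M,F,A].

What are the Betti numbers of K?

Order the vertices as A < B < D < E < F < G < J < L < M < N. Listing each simplex with vertices in this order, K has dimension 2 with simplices:

  0-simplices (10): A, B, D, E, F, G, J, L, M, N
  1-simplices (18): AF, AM, BD, BF, BM, BN, DE, DJ, EG, EJ, EL, FM, GN, JL, JM, JN, LM, LN
  2-simplices (6): AFM, BFM, DEJ, EJL, JLM, JLN

giving chain groups C_0 ≅ Z^10, C_1 ≅ Z^18, C_2 ≅ Z^6.

The boundary map ∂_1: C_1 → C_0 maps an edge to its endpoints' difference, ∂[p,q] = q − p. For instance
  ∂BN = N − B.
The resulting 10×18 matrix has rank 9, and its Smith normal form has invariant factors (1,1,1,1,1,1,1,1,1).

Boundary ∂_2: C_2 → C_1 sends each 2-simplex [p,q,r] to [q,r] − [p,r] + [p,q]. For instance
  ∂AFM = FM − AM + AF,
  ∂BFM = FM − BM + BF.
This gives a 18×6 integer matrix of rank 6; reducing to Smith normal form yields diagonal entries (1,1,1,1,1,1).

Reading off H_k = ker ∂_k / im ∂_{k+1}:

  H_0: rank C_0 − rank ∂_1 = 10 − 9 = 1, and the invariant factors of ∂_1 are all 1, so H_0 = Z.
  H_1: rank ker ∂_1 − rank ∂_2 = (18 − 9) − 6 = 3, and the invariant factors of ∂_2 are all 1, so H_1 = Z^3.
  H_2: rank ker ∂_2 − rank ∂_3 = (6 − 6) − 0 = 0, and there is no ∂_3, so H_2 = 0.

Hence the Betti numbers are b_0 = 1, b_1 = 3, b_2 = 0.

b_0 = 1, b_1 = 3, b_2 = 0.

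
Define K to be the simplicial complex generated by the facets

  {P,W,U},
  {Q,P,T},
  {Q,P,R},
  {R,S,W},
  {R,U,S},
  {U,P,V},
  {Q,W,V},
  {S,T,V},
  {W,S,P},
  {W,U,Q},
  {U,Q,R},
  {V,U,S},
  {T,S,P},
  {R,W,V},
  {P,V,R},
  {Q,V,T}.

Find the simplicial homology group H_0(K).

H_0 = Z.

Fix the vertex order P < Q < R < S < T < U < V < W and write every simplex with vertices in increasing order. Then dim K = 2 and the simplices of K are:

  0-simplices (8): P, Q, R, S, T, U, V, W
  1-simplices (24): PQ, PR, PS, PT, PU, PV, PW, QR, QT, QU, QV, QW, RS, RU, RV, RW, ST, SU, SV, SW, TV, UV, UW, VW
  2-simplices (16): PQR, PQT, PRV, PST, PSW, PUV, PUW, QRU, QTV, QUW, QVW, RSU, RSW, RVW, STV, SUV

so the chain groups are C_0 ≅ Z^8, C_1 ≅ Z^24, C_2 ≅ Z^16.

∂_1: C_1 → C_0 sends each edge [p,q] (with p < q) to q − p.
The resulting 8×24 matrix has rank 7, and its Smith normal form has invariant factors (1,1,1,1,1,1,1).

∂_2: C_2 → C_1 acts by ∂[p,q,r] = [q,r] − [p,r] + [p,q]. For instance
  ∂PSW = SW − PW + PS,
  ∂QTV = TV − QV + QT.
The 24×16 boundary matrix has rank 15 and Smith normal form diag(1,1,1,1,1,1,1,1,1,1,1,1,1,1,1).

From H_k ≅ ker(∂_k) / im(∂_{k+1}) we obtain:

  H_0: rank C_0 − rank ∂_1 = 8 − 7 = 1, and the invariant factors of ∂_1 are all 1, so H_0 = Z.

(K is a triangulation of the torus T^2.)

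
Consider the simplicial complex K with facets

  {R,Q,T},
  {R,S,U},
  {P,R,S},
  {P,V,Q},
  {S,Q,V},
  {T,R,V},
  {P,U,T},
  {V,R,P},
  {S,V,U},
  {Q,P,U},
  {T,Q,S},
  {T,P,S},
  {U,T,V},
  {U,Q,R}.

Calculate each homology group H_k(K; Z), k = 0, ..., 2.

H_0 = Z,  H_1 = Z^2,  H_2 = Z.

K has 7 vertices, 21 edges, 14 triangles.
rank ∂_0 = 0, rank ∂_1 = 6 ⇒ b_0 = 7 − 0 − 6 = 1; all invariant factors of ∂_1 are 1 so no torsion. So H_0 ≅ Z.
rank ∂_1 = 6, rank ∂_2 = 13 ⇒ b_1 = 21 − 6 − 13 = 2; all invariant factors of ∂_2 are 1 so no torsion. So H_1 ≅ Z^2.
rank ∂_2 = 13, rank ∂_3 = 0 ⇒ b_2 = 14 − 13 − 0 = 1. So H_2 ≅ Z.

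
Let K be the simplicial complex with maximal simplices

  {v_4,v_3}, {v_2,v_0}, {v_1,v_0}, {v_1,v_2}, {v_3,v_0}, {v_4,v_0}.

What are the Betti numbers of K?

b_0 = 1, b_1 = 2.

Order the vertices as v_0 < v_1 < v_2 < v_3 < v_4. Listing each simplex with vertices in this order, K has dimension 1 with simplices:

  0-simplices (5): [v_0], [v_1], [v_2], [v_3], [v_4]
  1-simplices (6): [v_0,v_1], [v_0,v_2], [v_0,v_3], [v_0,v_4], [v_1,v_2], [v_3,v_4]

giving chain groups C_0 ≅ Z^5, C_1 ≅ Z^6.

Boundary ∂_1: C_1 → C_0 maps an edge to its endpoints' difference, ∂[p,q] = q − p. For instance
  ∂[v_1,v_2] = [v_2] − [v_1].
The resulting 5×6 matrix has rank 4, and its Smith normal form has invariant factors (1,1,1,1).

From H_k ≅ ker(∂_k) / im(∂_{k+1}) we obtain:

  H_0: rank C_0 − rank ∂_1 = 5 − 4 = 1, and the invariant factors of ∂_1 are all 1, so H_0 ≅ Z.
  H_1: rank ker ∂_1 − rank ∂_2 = (6 − 4) − 0 = 2, and there is no ∂_2, so H_1 ≅ Z^2.

(K is a triangulation of a wedge of 2 circles.)

Hence the Betti numbers are b_0 = 1, b_1 = 2.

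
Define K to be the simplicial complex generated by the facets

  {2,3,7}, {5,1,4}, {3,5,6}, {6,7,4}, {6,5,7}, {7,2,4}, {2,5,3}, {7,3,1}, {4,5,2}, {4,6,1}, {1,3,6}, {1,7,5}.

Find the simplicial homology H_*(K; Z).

We work with the vertex ordering 1 < 2 < 3 < 4 < 5 < 6 < 7. The simplices of K, each written with vertices in increasing order, are:

  0-simplices (7): [1], [2], [3], [4], [5], [6], [7]
  1-simplices (18): [1,3], [1,4], [1,5], [1,6], [1,7], [2,3], [2,4], [2,5], [2,7], [3,5], [3,6], [3,7], [4,5], [4,6], [4,7], [5,6], [5,7], [6,7]
  2-simplices (12): [1,3,6], [1,3,7], [1,4,5], [1,4,6], [1,5,7], [2,3,5], [2,3,7], [2,4,5], [2,4,7], [3,5,6], [4,6,7], [5,6,7]

Hence C_0 ≅ Z^7, C_1 ≅ Z^18, C_2 ≅ Z^12.

The boundary map ∂_1: C_1 → C_0 is given by ∂[p,q] = [q] − [p]. For instance
  ∂[2,7] = [7] − [2].
As a 7×18 matrix over Z this has rank 6, with invariant factors (1,1,1,1,1,1).

The boundary map ∂_2: C_2 → C_1 maps a triangle to the signed sum of its edges. For instance
  ∂[3,5,6] = [5,6] − [3,6] + [3,5],
  ∂[4,6,7] = [6,7] − [4,7] + [4,6].
The resulting 18×12 matrix has rank 12, and its Smith normal form has invariant factors (1,1,1,1,1,1,1,1,1,1,1,2).

Reading off H_k = ker ∂_k / im ∂_{k+1}:

  H_0: rank C_0 − rank ∂_1 = 7 − 6 = 1, and the invariant factors of ∂_1 are all 1, so H_0 ≅ Z.
  H_1: rank ker ∂_1 − rank ∂_2 = (18 − 6) − 12 = 0, and ∂_2 has invariant factor 2 > 1, so H_1 ≅ Z/2.
  H_2: rank ker ∂_2 − rank ∂_3 = (12 − 12) − 0 = 0, and there is no ∂_3, so H_2 ≅ 0.

H_0 = Z,  H_1 = Z/2,  H_2 = 0.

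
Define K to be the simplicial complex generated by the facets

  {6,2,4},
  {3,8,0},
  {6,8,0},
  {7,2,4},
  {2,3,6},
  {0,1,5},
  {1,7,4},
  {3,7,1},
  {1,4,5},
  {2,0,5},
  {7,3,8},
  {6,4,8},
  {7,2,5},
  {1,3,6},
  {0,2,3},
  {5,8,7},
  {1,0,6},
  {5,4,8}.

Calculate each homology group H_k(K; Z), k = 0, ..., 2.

K has 9 vertices, 27 edges, 18 triangles.
rank ∂_0 = 0, rank ∂_1 = 8 ⇒ b_0 = 9 − 0 − 8 = 1; all invariant factors of ∂_1 are 1 so no torsion. So H_0 = Z.
rank ∂_1 = 8, rank ∂_2 = 18 ⇒ b_1 = 27 − 8 − 18 = 1; ∂_2 has invariant factor(s) [2] giving torsion. So H_1 = Z ⊕ Z/2.
rank ∂_2 = 18, rank ∂_3 = 0 ⇒ b_2 = 18 − 18 − 0 = 0. So H_2 = 0.

H_0 = Z,  H_1 = Z ⊕ Z/2,  H_2 = 0.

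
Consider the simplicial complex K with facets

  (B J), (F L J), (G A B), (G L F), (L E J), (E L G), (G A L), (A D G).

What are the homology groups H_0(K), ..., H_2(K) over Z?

H_0 = Z,  H_1 = Z,  H_2 = 0.

K has 8 vertices, 15 edges, 7 triangles.
rank ∂_0 = 0, rank ∂_1 = 7 ⇒ b_0 = 8 − 0 − 7 = 1; all invariant factors of ∂_1 are 1 so no torsion. So H_0 ≅ Z.
rank ∂_1 = 7, rank ∂_2 = 7 ⇒ b_1 = 15 − 7 − 7 = 1; all invariant factors of ∂_2 are 1 so no torsion. So H_1 ≅ Z.
rank ∂_2 = 7, rank ∂_3 = 0 ⇒ b_2 = 7 − 7 − 0 = 0. So H_2 ≅ 0.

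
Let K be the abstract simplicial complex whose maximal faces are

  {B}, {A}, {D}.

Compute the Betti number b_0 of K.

b_0 = 3.

K has 3 vertices.
rank ∂_0 = 0, rank ∂_1 = 0 ⇒ b_0 = 3 − 0 − 0 = 3. So H_0 ≅ Z^3.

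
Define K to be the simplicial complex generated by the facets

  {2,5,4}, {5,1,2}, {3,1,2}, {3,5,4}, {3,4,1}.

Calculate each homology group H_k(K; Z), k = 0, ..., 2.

H_0 = Z,  H_1 = Z,  H_2 = 0.

Order the vertices as 1 < 2 < 3 < 4 < 5. Listing each simplex with vertices in this order, K has dimension 2 with simplices:

  0-simplices (5): [1], [2], [3], [4], [5]
  1-simplices (10): [1,2], [1,3], [1,4], [1,5], [2,3], [2,4], [2,5], [3,4], [3,5], [4,5]
  2-simplices (5): [1,2,3], [1,2,5], [1,3,4], [2,4,5], [3,4,5]

so the chain groups are C_0 ≅ Z^5, C_1 ≅ Z^10, C_2 ≅ Z^5.

The boundary map ∂_1: C_1 → C_0 is given by ∂[p,q] = [q] − [p]. For instance
  ∂[1,2] = [2] − [1].
As a 5×10 matrix over Z this has rank 4, with invariant factors (1,1,1,1).

∂_2: C_2 → C_1 sends each 2-simplex [p,q,r] to [q,r] − [p,r] + [p,q]. For instance
  ∂[3,4,5] = [4,5] − [3,5] + [3,4],
  ∂[1,2,3] = [2,3] − [1,3] + [1,2].
The 10×5 boundary matrix has rank 5 and Smith normal form diag(1,1,1,1,1).

Now H_k = ker ∂_k / im ∂_{k+1}, so:

  H_0: rank C_0 − rank ∂_1 = 5 − 4 = 1, and the invariant factors of ∂_1 are all 1, so H_0 = Z.
  H_1: rank ker ∂_1 − rank ∂_2 = (10 − 4) − 5 = 1, and the invariant factors of ∂_2 are all 1, so H_1 = Z.
  H_2: rank ker ∂_2 − rank ∂_3 = (5 − 5) − 0 = 0, and there is no ∂_3, so H_2 = 0.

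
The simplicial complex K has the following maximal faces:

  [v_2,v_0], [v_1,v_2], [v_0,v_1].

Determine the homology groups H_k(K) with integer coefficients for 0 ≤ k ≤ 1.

H_0 = Z,  H_1 = Z.

Take the total order v_0 < v_1 < v_2 on the vertex set. Then K (dimension 1) consists of the simplices:

  0-simplices (3): [v_0], [v_1], [v_2]
  1-simplices (3): [v_0,v_1], [v_0,v_2], [v_1,v_2]

so the chain groups are C_0 ≅ Z^3, C_1 ≅ Z^3.

∂_1: C_1 → C_0 maps an edge to its endpoints' difference, ∂[p,q] = q − p. For instance
  ∂[v_0,v_1] = [v_1] − [v_0].
The 3×3 boundary matrix has rank 2 and Smith normal form diag(1,1).

Reading off H_k = ker ∂_k / im ∂_{k+1}:

  H_0: rank C_0 − rank ∂_1 = 3 − 2 = 1, and the invariant factors of ∂_1 are all 1, so H_0 ≅ Z.
  H_1: rank ker ∂_1 − rank ∂_2 = (3 − 2) − 0 = 1, and there is no ∂_2, so H_1 ≅ Z.

As a check, the Euler characteristic is 3 − 3 = 0, which agrees with 1 − 1 = 0.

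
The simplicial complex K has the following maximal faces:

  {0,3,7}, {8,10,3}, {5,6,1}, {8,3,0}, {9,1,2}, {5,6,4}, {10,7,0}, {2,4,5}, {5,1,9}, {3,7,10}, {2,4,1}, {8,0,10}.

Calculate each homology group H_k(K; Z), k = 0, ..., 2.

Order the vertices as 0 < 1 < 2 < 3 < 4 < 5 < 6 < 7 < 8 < 9 < 10. Listing each simplex with vertices in this order, K has dimension 2 with simplices:

  0-simplices (11): [0], [1], [2], [3], [4], [5], [6], [7], [8], [9], [10]
  1-simplices (21): [0,3], [0,7], [0,8], [0,10], [1,2], [1,4], [1,5], [1,6], [1,9], [2,4], [2,5], [2,9], [3,7], [3,8], [3,10], [4,5], [4,6], [5,6], [5,9], [7,10], [8,10]
  2-simplices (12): [0,3,7], [0,3,8], [0,7,10], [0,8,10], [1,2,4], [1,2,9], [1,5,6], [1,5,9], [2,4,5], [3,7,10], [3,8,10], [4,5,6]

Hence C_0 ≅ Z^11, C_1 ≅ Z^21, C_2 ≅ Z^12.

∂_1: C_1 → C_0 is given by ∂[p,q] = [q] − [p].
The resulting 11×21 matrix has rank 9, and its Smith normal form has invariant factors (1,1,1,1,1,1,1,1,1).

The boundary map ∂_2: C_2 → C_1 maps a triangle to the signed sum of its edges. For instance
  ∂[2,4,5] = [4,5] − [2,5] + [2,4],
  ∂[1,2,9] = [2,9] − [1,9] + [1,2].
The 21×12 boundary matrix has rank 11 and Smith normal form diag(1,1,1,1,1,1,1,1,1,1,1).

Now H_k = ker ∂_k / im ∂_{k+1}, so:

  H_0: rank C_0 − rank ∂_1 = 11 − 9 = 2, and the invariant factors of ∂_1 are all 1, so H_0 = Z^2.
  H_1: rank ker ∂_1 − rank ∂_2 = (21 − 9) − 11 = 1, and the invariant factors of ∂_2 are all 1, so H_1 = Z.
  H_2: rank ker ∂_2 − rank ∂_3 = (12 − 11) − 0 = 1, and there is no ∂_3, so H_2 = Z.

H_0 = Z^2,  H_1 = Z,  H_2 = Z.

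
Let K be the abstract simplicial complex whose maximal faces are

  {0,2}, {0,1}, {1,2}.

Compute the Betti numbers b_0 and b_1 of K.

b_0 = 1, b_1 = 1.

Take the total order 0 < 1 < 2 on the vertex set. Then K (dimension 1) consists of the simplices:

  0-simplices (3): [0], [1], [2]
  1-simplices (3): [0,1], [0,2], [1,2]

Hence C_0 ≅ Z^3, C_1 ≅ Z^3.

The boundary map ∂_1: C_1 → C_0 is given by ∂[p,q] = [q] − [p]. For instance
  ∂[1,2] = [2] − [1].
The resulting 3×3 matrix has rank 2, and its Smith normal form has invariant factors (1,1).

Reading off H_k = ker ∂_k / im ∂_{k+1}:

  H_0: rank C_0 − rank ∂_1 = 3 − 2 = 1, and the invariant factors of ∂_1 are all 1, so H_0 = Z.
  H_1: rank ker ∂_1 − rank ∂_2 = (3 − 2) − 0 = 1, and there is no ∂_2, so H_1 = Z.

As a check, the Euler characteristic is 3 − 3 = 0, which agrees with 1 − 1 = 0.

Hence the Betti numbers are b_0 = 1, b_1 = 1.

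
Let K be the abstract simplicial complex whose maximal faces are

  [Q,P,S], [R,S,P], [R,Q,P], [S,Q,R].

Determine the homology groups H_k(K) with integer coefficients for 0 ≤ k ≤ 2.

Order the vertices as P < Q < R < S. Listing each simplex with vertices in this order, K has dimension 2 with simplices:

  0-simplices (4): P, Q, R, S
  1-simplices (6): PQ, PR, PS, QR, QS, RS
  2-simplices (4): PQR, PQS, PRS, QRS

so the chain groups are C_0 ≅ Z^4, C_1 ≅ Z^6, C_2 ≅ Z^4.

Boundary ∂_1: C_1 → C_0 maps an edge to its endpoints' difference, ∂[p,q] = q − p. For instance
  ∂PS = S − P.
The 4×6 boundary matrix has rank 3 and Smith normal form diag(1,1,1).

∂_2: C_2 → C_1 maps a triangle to the signed sum of its edges. For instance
  ∂QRS = RS − QS + QR,
  ∂PQS = QS − PS + PQ.
The 6×4 boundary matrix has rank 3 and Smith normal form diag(1,1,1).

Computing H_k = (kernel of ∂_k) / (image of ∂_{k+1}):

  H_0: rank C_0 − rank ∂_1 = 4 − 3 = 1, and the invariant factors of ∂_1 are all 1, so H_0 = Z.
  H_1: rank ker ∂_1 − rank ∂_2 = (6 − 3) − 3 = 0, and the invariant factors of ∂_2 are all 1, so H_1 = 0.
  H_2: rank ker ∂_2 − rank ∂_3 = (4 − 3) − 0 = 1, and there is no ∂_3, so H_2 = Z.

H_0 ≅ Z,  H_1 = 0,  H_2 ≅ Z.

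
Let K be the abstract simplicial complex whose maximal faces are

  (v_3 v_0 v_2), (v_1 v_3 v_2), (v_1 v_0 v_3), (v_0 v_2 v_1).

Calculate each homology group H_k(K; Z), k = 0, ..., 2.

H_0 ≅ Z,  H_1 = 0,  H_2 ≅ Z.

We work with the vertex ordering v_0 < v_1 < v_2 < v_3. The simplices of K, each written with vertices in increasing order, are:

  0-simplices (4): [v_0], [v_1], [v_2], [v_3]
  1-simplices (6): [v_0,v_1], [v_0,v_2], [v_0,v_3], [v_1,v_2], [v_1,v_3], [v_2,v_3]
  2-simplices (4): [v_0,v_1,v_2], [v_0,v_1,v_3], [v_0,v_2,v_3], [v_1,v_2,v_3]

giving chain groups C_0 ≅ Z^4, C_1 ≅ Z^6, C_2 ≅ Z^4.

∂_1: C_1 → C_0 maps an edge to its endpoints' difference, ∂[p,q] = q − p.
The resulting 4×6 matrix has rank 3, and its Smith normal form has invariant factors (1,1,1).

Boundary ∂_2: C_2 → C_1 sends each 2-simplex [p,q,r] to [q,r] − [p,r] + [p,q]. For instance
  ∂[v_1,v_2,v_3] = [v_2,v_3] − [v_1,v_3] + [v_1,v_2],
  ∂[v_0,v_2,v_3] = [v_2,v_3] − [v_0,v_3] + [v_0,v_2].
This gives a 6×4 integer matrix of rank 3; reducing to Smith normal form yields diagonal entries (1,1,1).

From H_k ≅ ker(∂_k) / im(∂_{k+1}) we obtain:

  H_0: rank C_0 − rank ∂_1 = 4 − 3 = 1, and the invariant factors of ∂_1 are all 1, so H_0 ≅ Z.
  H_1: rank ker ∂_1 − rank ∂_2 = (6 − 3) − 3 = 0, and the invariant factors of ∂_2 are all 1, so H_1 ≅ 0.
  H_2: rank ker ∂_2 − rank ∂_3 = (4 − 3) − 0 = 1, and there is no ∂_3, so H_2 ≅ Z.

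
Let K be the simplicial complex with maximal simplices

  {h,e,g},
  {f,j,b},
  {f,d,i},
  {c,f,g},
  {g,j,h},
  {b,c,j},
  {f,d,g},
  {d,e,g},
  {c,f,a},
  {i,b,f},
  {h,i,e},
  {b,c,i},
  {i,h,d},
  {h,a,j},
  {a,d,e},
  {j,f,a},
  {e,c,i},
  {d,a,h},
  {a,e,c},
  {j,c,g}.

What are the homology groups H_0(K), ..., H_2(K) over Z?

Take the total order a < b < c < d < e < f < g < h < i < j on the vertex set. Then K (dimension 2) consists of the simplices:

  0-simplices (10): a, b, c, d, e, f, g, h, i, j
  1-simplices (30): ac, ad, ae, af, ah, aj, bc, bf, bi, bj, ce, cf, cg, ci, cj, de, df, dg, dh, di, eg, eh, ei, fg, fi, fj, gh, gj, hi, hj
  2-simplices (20): ace, acf, ade, adh, afj, ahj, bci, bcj, bfi, bfj, cei, cfg, cgj, deg, dfg, dfi, dhi, egh, ehi, ghj

so the chain groups are C_0 ≅ Z^10, C_1 ≅ Z^30, C_2 ≅ Z^20.

∂_1: C_1 → C_0 sends each edge [p,q] (with p < q) to q − p. For instance
  ∂af = f − a.
The resulting 10×30 matrix has rank 9, and its Smith normal form has invariant factors (1,1,1,1,1,1,1,1,1).

∂_2: C_2 → C_1 acts by ∂[p,q,r] = [q,r] − [p,r] + [p,q]. For instance
  ∂ghj = hj − gj + gh,
  ∂ahj = hj − aj + ah.
The 30×20 boundary matrix has rank 20 and Smith normal form diag(1,1,1,1,1,1,1,1,1,1,1,1,1,1,1,1,1,1,1,2).

Reading off H_k = ker ∂_k / im ∂_{k+1}:

  H_0: rank C_0 − rank ∂_1 = 10 − 9 = 1, and the invariant factors of ∂_1 are all 1, so H_0 ≅ Z.
  H_1: rank ker ∂_1 − rank ∂_2 = (30 − 9) − 20 = 1, and ∂_2 has invariant factor 2 > 1, so H_1 ≅ Z ⊕ Z/2Z.
  H_2: rank ker ∂_2 − rank ∂_3 = (20 − 20) − 0 = 0, and there is no ∂_3, so H_2 ≅ 0.

H_0 ≅ Z,  H_1 ≅ Z ⊕ Z/2Z,  H_2 = 0.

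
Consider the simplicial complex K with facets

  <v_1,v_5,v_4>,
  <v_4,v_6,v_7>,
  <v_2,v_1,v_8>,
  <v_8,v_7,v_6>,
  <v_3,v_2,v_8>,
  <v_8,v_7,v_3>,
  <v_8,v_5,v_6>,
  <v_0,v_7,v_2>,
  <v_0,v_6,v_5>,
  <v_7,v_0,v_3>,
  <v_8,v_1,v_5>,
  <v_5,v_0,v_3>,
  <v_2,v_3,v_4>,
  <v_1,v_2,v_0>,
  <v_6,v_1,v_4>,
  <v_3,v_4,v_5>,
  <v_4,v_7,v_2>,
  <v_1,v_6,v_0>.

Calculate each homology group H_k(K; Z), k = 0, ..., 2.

Order the vertices as v_0 < v_1 < v_2 < v_3 < v_4 < v_5 < v_6 < v_7 < v_8. Listing each simplex with vertices in this order, K has dimension 2 with simplices:

  0-simplices (9): [v_0], [v_1], [v_2], [v_3], [v_4], [v_5], [v_6], [v_7], [v_8]
  1-simplices (27): (27 of them)
  2-simplices (18): (18 of them)

Hence C_0 ≅ Z^9, C_1 ≅ Z^27, C_2 ≅ Z^18.

The boundary map ∂_1: C_1 → C_0 is given by ∂[p,q] = [q] − [p]. For instance
  ∂[v_5,v_8] = [v_8] − [v_5].
As a 9×27 matrix over Z this has rank 8, with invariant factors (1,1,1,1,1,1,1,1).

∂_2: C_2 → C_1 sends each 2-simplex [p,q,r] to [q,r] − [p,r] + [p,q]. For instance
  ∂[v_2,v_3,v_8] = [v_3,v_8] − [v_2,v_8] + [v_2,v_3],
  ∂[v_6,v_7,v_8] = [v_7,v_8] − [v_6,v_8] + [v_6,v_7].
This gives a 27×18 integer matrix of rank 18; reducing to Smith normal form yields diagonal entries (1,1,1,1,1,1,1,1,1,1,1,1,1,1,1,1,1,2).

From H_k ≅ ker(∂_k) / im(∂_{k+1}) we obtain:

  H_0: rank C_0 − rank ∂_1 = 9 − 8 = 1, and the invariant factors of ∂_1 are all 1, so H_0 ≅ Z.
  H_1: rank ker ∂_1 − rank ∂_2 = (27 − 8) − 18 = 1, and ∂_2 has invariant factor 2 > 1, so H_1 ≅ Z ⊕ Z/2Z.
  H_2: rank ker ∂_2 − rank ∂_3 = (18 − 18) − 0 = 0, and there is no ∂_3, so H_2 ≅ 0.

As a check, the Euler characteristic is 9 − 27 + 18 = 0, which agrees with 1 − 1 + 0 = 0.

H_0 = Z,  H_1 = Z ⊕ Z/2Z,  H_2 = 0.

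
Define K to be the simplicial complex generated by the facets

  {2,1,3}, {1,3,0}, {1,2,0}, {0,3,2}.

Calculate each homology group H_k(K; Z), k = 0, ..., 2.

H_0 ≅ Z,  H_1 = 0,  H_2 ≅ Z.

Fix the vertex order 0 < 1 < 2 < 3 and write every simplex with vertices in increasing order. Then dim K = 2 and the simplices of K are:

  0-simplices (4): [0], [1], [2], [3]
  1-simplices (6): [0,1], [0,2], [0,3], [1,2], [1,3], [2,3]
  2-simplices (4): [0,1,2], [0,1,3], [0,2,3], [1,2,3]

giving chain groups C_0 ≅ Z^4, C_1 ≅ Z^6, C_2 ≅ Z^4.

The boundary map ∂_1: C_1 → C_0 is given by ∂[p,q] = [q] − [p]. For instance
  ∂[1,3] = [3] − [1].
The 4×6 boundary matrix has rank 3 and Smith normal form diag(1,1,1).

The boundary map ∂_2: C_2 → C_1 acts by ∂[p,q,r] = [q,r] − [p,r] + [p,q]. For instance
  ∂[0,2,3] = [2,3] − [0,3] + [0,2],
  ∂[0,1,3] = [1,3] − [0,3] + [0,1].
As a 6×4 matrix over Z this has rank 3, with invariant factors (1,1,1).

From H_k ≅ ker(∂_k) / im(∂_{k+1}) we obtain:

  H_0: rank C_0 − rank ∂_1 = 4 − 3 = 1, and the invariant factors of ∂_1 are all 1, so H_0 ≅ Z.
  H_1: rank ker ∂_1 − rank ∂_2 = (6 − 3) − 3 = 0, and the invariant factors of ∂_2 are all 1, so H_1 ≅ 0.
  H_2: rank ker ∂_2 − rank ∂_3 = (4 − 3) − 0 = 1, and there is no ∂_3, so H_2 ≅ Z.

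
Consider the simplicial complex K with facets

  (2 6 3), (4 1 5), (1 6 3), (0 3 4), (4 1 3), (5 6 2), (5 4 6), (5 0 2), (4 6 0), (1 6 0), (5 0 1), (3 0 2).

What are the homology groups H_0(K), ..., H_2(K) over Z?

H_0 = Z,  H_1 = Z_2,  H_2 = 0.

Fix the vertex order 0 < 1 < 2 < 3 < 4 < 5 < 6 and write every simplex with vertices in increasing order. Then dim K = 2 and the simplices of K are:

  0-simplices (7): [0], [1], [2], [3], [4], [5], [6]
  1-simplices (18): [0,1], [0,2], [0,3], [0,4], [0,5], [0,6], [1,3], [1,4], [1,5], [1,6], [2,3], [2,5], [2,6], [3,4], [3,6], [4,5], [4,6], [5,6]
  2-simplices (12): [0,1,5], [0,1,6], [0,2,3], [0,2,5], [0,3,4], [0,4,6], [1,3,4], [1,3,6], [1,4,5], [2,3,6], [2,5,6], [4,5,6]

giving chain groups C_0 ≅ Z^7, C_1 ≅ Z^18, C_2 ≅ Z^12.

∂_1: C_1 → C_0 sends each edge [p,q] (with p < q) to q − p.
This gives a 7×18 integer matrix of rank 6; reducing to Smith normal form yields diagonal entries (1,1,1,1,1,1).

The boundary map ∂_2: C_2 → C_1 maps a triangle to the signed sum of its edges. For instance
  ∂[0,2,5] = [2,5] − [0,5] + [0,2],
  ∂[4,5,6] = [5,6] − [4,6] + [4,5].
The resulting 18×12 matrix has rank 12, and its Smith normal form has invariant factors (1,1,1,1,1,1,1,1,1,1,1,2).

From H_k ≅ ker(∂_k) / im(∂_{k+1}) we obtain:

  H_0: rank C_0 − rank ∂_1 = 7 − 6 = 1, and the invariant factors of ∂_1 are all 1, so H_0 ≅ Z.
  H_1: rank ker ∂_1 − rank ∂_2 = (18 − 6) − 12 = 0, and ∂_2 has invariant factor 2 > 1, so H_1 ≅ Z_2.
  H_2: rank ker ∂_2 − rank ∂_3 = (12 − 12) − 0 = 0, and there is no ∂_3, so H_2 ≅ 0.

As a check, the Euler characteristic is 7 − 18 + 12 = 1, which agrees with 1 − 0 + 0 = 1.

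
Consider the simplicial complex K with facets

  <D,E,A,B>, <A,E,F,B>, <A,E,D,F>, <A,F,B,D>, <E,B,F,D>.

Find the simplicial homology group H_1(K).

H_1 = 0.

Take the total order A < B < D < E < F on the vertex set. Then K (dimension 3) consists of the simplices:

  0-simplices (5): A, B, D, E, F
  1-simplices (10): AB, AD, AE, AF, BD, BE, BF, DE, DF, EF
  2-simplices (10): ABD, ABE, ABF, ADE, ADF, AEF, BDE, BDF, BEF, DEF
  3-simplices (5): ABDE, ABDF, ABEF, ADEF, BDEF

giving chain groups C_0 ≅ Z^5, C_1 ≅ Z^10, C_2 ≅ Z^10, C_3 ≅ Z^5.

Boundary ∂_1: C_1 → C_0 maps an edge to its endpoints' difference, ∂[p,q] = q − p. For instance
  ∂BE = E − B.
The resulting 5×10 matrix has rank 4, and its Smith normal form has invariant factors (1,1,1,1).

∂_2: C_2 → C_1 maps a triangle to the signed sum of its edges. For instance
  ∂ABE = BE − AE + AB,
  ∂ABD = BD − AD + AB.
The 10×10 boundary matrix has rank 6 and Smith normal form diag(1,1,1,1,1,1).

Boundary ∂_3: C_3 → C_2 sends each 3-simplex σ to the alternating sum Σ_i (−1)^i (σ with its i-th vertex removed). For instance
  ∂BDEF = DEF − BEF + BDF − BDE,
  ∂ABDE = BDE − ADE + ABE − ABD.
The resulting 10×5 matrix has rank 4, and its Smith normal form has invariant factors (1,1,1,1).

Reading off H_k = ker ∂_k / im ∂_{k+1}:

  H_1: rank ker ∂_1 − rank ∂_2 = (10 − 4) − 6 = 0, and the invariant factors of ∂_2 are all 1, so H_1 ≅ 0.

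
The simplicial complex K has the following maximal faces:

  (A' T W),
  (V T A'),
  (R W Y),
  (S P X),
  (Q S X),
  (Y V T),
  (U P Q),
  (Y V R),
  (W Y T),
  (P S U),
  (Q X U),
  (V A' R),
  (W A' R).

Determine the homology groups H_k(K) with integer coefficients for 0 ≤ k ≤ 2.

H_0 = Z^2,  H_1 = Z,  H_2 = Z.

Order the vertices as P < Q < R < S < T < U < V < W < X < Y < A'. Listing each simplex with vertices in this order, K has dimension 2 with simplices:

  0-simplices (11): [P], [Q], [R], [S], [T], [U], [V], [W], [X], [Y], [A']
  1-simplices (22): [P,Q], [P,S], [P,U], [P,X], [Q,S], [Q,U], [Q,X], [R,V], [R,W], [R,Y], [R,A'], [S,U], [S,X], [T,V], [T,W], [T,Y], [T,A'], [U,X], [V,Y], [V,A'], [W,Y], [W,A']
  2-simplices (13): [P,Q,U], [P,S,U], [P,S,X], [Q,S,X], [Q,U,X], [R,V,Y], [R,V,A'], [R,W,Y], [R,W,A'], [T,V,Y], [T,V,A'], [T,W,Y], [T,W,A']

so the chain groups are C_0 ≅ Z^11, C_1 ≅ Z^22, C_2 ≅ Z^13.

Boundary ∂_1: C_1 → C_0 maps an edge to its endpoints' difference, ∂[p,q] = q − p.
The 11×22 boundary matrix has rank 9 and Smith normal form diag(1,1,1,1,1,1,1,1,1).

The boundary map ∂_2: C_2 → C_1 sends each 2-simplex [p,q,r] to [q,r] − [p,r] + [p,q]. For instance
  ∂[Q,U,X] = [U,X] − [Q,X] + [Q,U],
  ∂[P,S,X] = [S,X] − [P,X] + [P,S].
This gives a 22×13 integer matrix of rank 12; reducing to Smith normal form yields diagonal entries (1,1,1,1,1,1,1,1,1,1,1,1).

Computing H_k = (kernel of ∂_k) / (image of ∂_{k+1}):

  H_0: rank C_0 − rank ∂_1 = 11 − 9 = 2, and the invariant factors of ∂_1 are all 1, so H_0 ≅ Z^2.
  H_1: rank ker ∂_1 − rank ∂_2 = (22 − 9) − 12 = 1, and the invariant factors of ∂_2 are all 1, so H_1 ≅ Z.
  H_2: rank ker ∂_2 − rank ∂_3 = (13 − 12) − 0 = 1, and there is no ∂_3, so H_2 ≅ Z.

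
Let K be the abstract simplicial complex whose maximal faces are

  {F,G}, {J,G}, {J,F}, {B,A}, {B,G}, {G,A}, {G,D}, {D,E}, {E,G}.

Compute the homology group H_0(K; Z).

H_0 = Z.

Take the total order A < B < D < E < F < G < J on the vertex set. Then K (dimension 1) consists of the simplices:

  0-simplices (7): A, B, D, E, F, G, J
  1-simplices (9): AB, AG, BG, DE, DG, EG, FG, FJ, GJ

Hence C_0 ≅ Z^7, C_1 ≅ Z^9.

∂_1: C_1 → C_0 is given by ∂[p,q] = [q] − [p]. For instance
  ∂BG = G − B.
As a 7×9 matrix over Z this has rank 6, with invariant factors (1,1,1,1,1,1).

From H_k ≅ ker(∂_k) / im(∂_{k+1}) we obtain:

  H_0: rank C_0 − rank ∂_1 = 7 − 6 = 1, and the invariant factors of ∂_1 are all 1, so H_0 = Z.

(K is a triangulation of a wedge of 3 circles.)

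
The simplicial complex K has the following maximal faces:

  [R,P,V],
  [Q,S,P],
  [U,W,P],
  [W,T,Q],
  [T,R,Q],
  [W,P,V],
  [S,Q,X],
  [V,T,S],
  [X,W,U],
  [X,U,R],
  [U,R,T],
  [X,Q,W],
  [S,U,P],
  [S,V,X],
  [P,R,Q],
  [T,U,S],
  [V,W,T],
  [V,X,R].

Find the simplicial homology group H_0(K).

H_0 ≅ Z.

K has 9 vertices, 27 edges, 18 triangles.
rank ∂_0 = 0, rank ∂_1 = 8 ⇒ b_0 = 9 − 0 − 8 = 1; all invariant factors of ∂_1 are 1 so no torsion. So H_0 ≅ Z.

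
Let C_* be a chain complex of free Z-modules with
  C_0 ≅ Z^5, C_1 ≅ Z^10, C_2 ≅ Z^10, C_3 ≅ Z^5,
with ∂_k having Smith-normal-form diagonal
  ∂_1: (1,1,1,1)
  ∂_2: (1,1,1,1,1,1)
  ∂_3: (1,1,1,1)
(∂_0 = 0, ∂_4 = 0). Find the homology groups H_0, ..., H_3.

H_0 = Z,  H_1 = 0,  H_2 = 0,  H_3 = Z.

H_0: b_0 = 5 − 0 − 4 = 1; torsion from ∂_1 factors > 1: none. So H_0 = Z.
H_1: b_1 = 10 − 4 − 6 = 0; torsion from ∂_2 factors > 1: none. So H_1 = 0.
H_2: b_2 = 10 − 6 − 4 = 0; torsion from ∂_3 factors > 1: none. So H_2 = 0.
H_3: b_3 = 5 − 4 − 0 = 1; torsion from ∂_4 factors > 1: none. So H_3 = Z.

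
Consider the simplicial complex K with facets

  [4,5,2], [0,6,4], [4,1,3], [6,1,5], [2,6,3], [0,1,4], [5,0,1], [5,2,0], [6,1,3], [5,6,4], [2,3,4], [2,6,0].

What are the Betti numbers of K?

Order the vertices as 0 < 1 < 2 < 3 < 4 < 5 < 6. Listing each simplex with vertices in this order, K has dimension 2 with simplices:

  0-simplices (7): [0], [1], [2], [3], [4], [5], [6]
  1-simplices (18): [0,1], [0,2], [0,4], [0,5], [0,6], [1,3], [1,4], [1,5], [1,6], [2,3], [2,4], [2,5], [2,6], [3,4], [3,6], [4,5], [4,6], [5,6]
  2-simplices (12): [0,1,4], [0,1,5], [0,2,5], [0,2,6], [0,4,6], [1,3,4], [1,3,6], [1,5,6], [2,3,4], [2,3,6], [2,4,5], [4,5,6]

Hence C_0 ≅ Z^7, C_1 ≅ Z^18, C_2 ≅ Z^12.

Boundary ∂_1: C_1 → C_0 is given by ∂[p,q] = [q] − [p]. For instance
  ∂[1,4] = [4] − [1].
This gives a 7×18 integer matrix of rank 6; reducing to Smith normal form yields diagonal entries (1,1,1,1,1,1).

Boundary ∂_2: C_2 → C_1 acts by ∂[p,q,r] = [q,r] − [p,r] + [p,q]. For instance
  ∂[2,4,5] = [4,5] − [2,5] + [2,4],
  ∂[2,3,6] = [3,6] − [2,6] + [2,3].
As a 18×12 matrix over Z this has rank 12, with invariant factors (1,1,1,1,1,1,1,1,1,1,1,2).

Now H_k = ker ∂_k / im ∂_{k+1}, so:

  H_0: rank C_0 − rank ∂_1 = 7 − 6 = 1, and the invariant factors of ∂_1 are all 1, so H_0 ≅ Z.
  H_1: rank ker ∂_1 − rank ∂_2 = (18 − 6) − 12 = 0, and ∂_2 has invariant factor 2 > 1, so H_1 ≅ Z/2.
  H_2: rank ker ∂_2 − rank ∂_3 = (12 − 12) − 0 = 0, and there is no ∂_3, so H_2 ≅ 0.

Hence the Betti numbers are b_0 = 1, b_1 = 0, b_2 = 0.

b_0 = 1, b_1 = 0, b_2 = 0.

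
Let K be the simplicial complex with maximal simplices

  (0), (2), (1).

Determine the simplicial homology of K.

H_0 ≅ Z^3.

Take the total order 0 < 1 < 2 on the vertex set. Then K (dimension 0) consists of the simplices:

  0-simplices (3): [0], [1], [2]

giving chain groups C_0 ≅ Z^3.

Reading off H_k = ker ∂_k / im ∂_{k+1}:

  H_0: rank C_0 − rank ∂_1 = 3 − 0 = 3, and there is no ∂_1, so H_0 = Z^3.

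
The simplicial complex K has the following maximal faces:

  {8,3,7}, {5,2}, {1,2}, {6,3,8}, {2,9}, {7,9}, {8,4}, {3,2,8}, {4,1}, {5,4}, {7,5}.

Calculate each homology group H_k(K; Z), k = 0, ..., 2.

Take the total order 1 < 2 < 3 < 4 < 5 < 6 < 7 < 8 < 9 on the vertex set. Then K (dimension 2) consists of the simplices:

  0-simplices (9): [1], [2], [3], [4], [5], [6], [7], [8], [9]
  1-simplices (15): [1,2], [1,4], [2,3], [2,5], [2,8], [2,9], [3,6], [3,7], [3,8], [4,5], [4,8], [5,7], [6,8], [7,8], [7,9]
  2-simplices (3): [2,3,8], [3,6,8], [3,7,8]

so the chain groups are C_0 ≅ Z^9, C_1 ≅ Z^15, C_2 ≅ Z^3.

Boundary ∂_1: C_1 → C_0 is given by ∂[p,q] = [q] − [p]. For instance
  ∂[3,8] = [8] − [3].
The 9×15 boundary matrix has rank 8 and Smith normal form diag(1,1,1,1,1,1,1,1).

Boundary ∂_2: C_2 → C_1 sends each 2-simplex [p,q,r] to [q,r] − [p,r] + [p,q]. For instance
  ∂[3,7,8] = [7,8] − [3,8] + [3,7],
  ∂[3,6,8] = [6,8] − [3,8] + [3,6].
This gives a 15×3 integer matrix of rank 3; reducing to Smith normal form yields diagonal entries (1,1,1).

From H_k ≅ ker(∂_k) / im(∂_{k+1}) we obtain:

  H_0: rank C_0 − rank ∂_1 = 9 − 8 = 1, and the invariant factors of ∂_1 are all 1, so H_0 ≅ Z.
  H_1: rank ker ∂_1 − rank ∂_2 = (15 − 8) − 3 = 4, and the invariant factors of ∂_2 are all 1, so H_1 ≅ Z^4.
  H_2: rank ker ∂_2 − rank ∂_3 = (3 − 3) − 0 = 0, and there is no ∂_3, so H_2 ≅ 0.

As a check, the Euler characteristic is 9 − 15 + 3 = -3, which agrees with 1 − 4 + 0 = -3.

H_0 = Z,  H_1 = Z^4,  H_2 = 0.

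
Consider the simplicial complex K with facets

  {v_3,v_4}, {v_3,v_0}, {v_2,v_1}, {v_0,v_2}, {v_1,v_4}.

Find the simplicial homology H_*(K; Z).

K has 5 vertices, 5 edges.
rank ∂_0 = 0, rank ∂_1 = 4 ⇒ b_0 = 5 − 0 − 4 = 1; all invariant factors of ∂_1 are 1 so no torsion. So H_0 = Z.
rank ∂_1 = 4, rank ∂_2 = 0 ⇒ b_1 = 5 − 4 − 0 = 1. So H_1 = Z.

H_0 = Z,  H_1 = Z.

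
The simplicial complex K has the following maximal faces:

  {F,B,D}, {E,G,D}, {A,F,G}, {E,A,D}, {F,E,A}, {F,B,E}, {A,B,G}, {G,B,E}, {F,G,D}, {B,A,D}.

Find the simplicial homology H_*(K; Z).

K has 6 vertices, 15 edges, 10 triangles.
rank ∂_0 = 0, rank ∂_1 = 5 ⇒ b_0 = 6 − 0 − 5 = 1; all invariant factors of ∂_1 are 1 so no torsion. So H_0 ≅ Z.
rank ∂_1 = 5, rank ∂_2 = 10 ⇒ b_1 = 15 − 5 − 10 = 0; ∂_2 has invariant factor(s) [2] giving torsion. So H_1 ≅ Z/2.
rank ∂_2 = 10, rank ∂_3 = 0 ⇒ b_2 = 10 − 10 − 0 = 0. So H_2 ≅ 0.

H_0 ≅ Z,  H_1 ≅ Z/2,  H_2 = 0.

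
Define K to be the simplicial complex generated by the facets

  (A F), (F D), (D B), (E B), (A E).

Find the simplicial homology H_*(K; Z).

H_0 ≅ Z,  H_1 ≅ Z.

Fix the vertex order A < B < D < E < F and write every simplex with vertices in increasing order. Then dim K = 1 and the simplices of K are:

  0-simplices (5): A, B, D, E, F
  1-simplices (5): AE, AF, BD, BE, DF

giving chain groups C_0 ≅ Z^5, C_1 ≅ Z^5.

Boundary ∂_1: C_1 → C_0 sends each edge [p,q] (with p < q) to q − p.
The resulting 5×5 matrix has rank 4, and its Smith normal form has invariant factors (1,1,1,1).

Computing H_k = (kernel of ∂_k) / (image of ∂_{k+1}):

  H_0: rank C_0 − rank ∂_1 = 5 − 4 = 1, and the invariant factors of ∂_1 are all 1, so H_0 ≅ Z.
  H_1: rank ker ∂_1 − rank ∂_2 = (5 − 4) − 0 = 1, and there is no ∂_2, so H_1 ≅ Z.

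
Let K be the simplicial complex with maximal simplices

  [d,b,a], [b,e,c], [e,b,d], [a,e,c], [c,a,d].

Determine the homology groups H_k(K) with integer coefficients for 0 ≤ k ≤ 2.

H_0 = Z,  H_1 = Z,  H_2 = 0.

We work with the vertex ordering a < b < c < d < e. The simplices of K, each written with vertices in increasing order, are:

  0-simplices (5): a, b, c, d, e
  1-simplices (10): ab, ac, ad, ae, bc, bd, be, cd, ce, de
  2-simplices (5): abd, acd, ace, bce, bde

Hence C_0 ≅ Z^5, C_1 ≅ Z^10, C_2 ≅ Z^5.

Boundary ∂_1: C_1 → C_0 sends each edge [p,q] (with p < q) to q − p.
The 5×10 boundary matrix has rank 4 and Smith normal form diag(1,1,1,1).

Boundary ∂_2: C_2 → C_1 sends each 2-simplex [p,q,r] to [q,r] − [p,r] + [p,q]. For instance
  ∂acd = cd − ad + ac,
  ∂bce = ce − be + bc.
The 10×5 boundary matrix has rank 5 and Smith normal form diag(1,1,1,1,1).

Reading off H_k = ker ∂_k / im ∂_{k+1}:

  H_0: rank C_0 − rank ∂_1 = 5 − 4 = 1, and the invariant factors of ∂_1 are all 1, so H_0 = Z.
  H_1: rank ker ∂_1 − rank ∂_2 = (10 − 4) − 5 = 1, and the invariant factors of ∂_2 are all 1, so H_1 = Z.
  H_2: rank ker ∂_2 − rank ∂_3 = (5 − 5) − 0 = 0, and there is no ∂_3, so H_2 = 0.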